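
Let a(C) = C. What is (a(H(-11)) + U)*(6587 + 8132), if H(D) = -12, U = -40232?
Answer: -592351436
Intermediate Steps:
(a(H(-11)) + U)*(6587 + 8132) = (-12 - 40232)*(6587 + 8132) = -40244*14719 = -592351436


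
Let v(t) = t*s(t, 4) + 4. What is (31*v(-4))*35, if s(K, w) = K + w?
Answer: 4340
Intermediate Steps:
v(t) = 4 + t*(4 + t) (v(t) = t*(t + 4) + 4 = t*(4 + t) + 4 = 4 + t*(4 + t))
(31*v(-4))*35 = (31*(4 - 4*(4 - 4)))*35 = (31*(4 - 4*0))*35 = (31*(4 + 0))*35 = (31*4)*35 = 124*35 = 4340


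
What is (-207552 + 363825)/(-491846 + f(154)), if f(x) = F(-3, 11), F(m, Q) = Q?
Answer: -52091/163945 ≈ -0.31773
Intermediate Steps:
f(x) = 11
(-207552 + 363825)/(-491846 + f(154)) = (-207552 + 363825)/(-491846 + 11) = 156273/(-491835) = 156273*(-1/491835) = -52091/163945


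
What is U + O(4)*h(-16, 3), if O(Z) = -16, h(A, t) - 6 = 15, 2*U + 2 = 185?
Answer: -489/2 ≈ -244.50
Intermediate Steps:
U = 183/2 (U = -1 + (½)*185 = -1 + 185/2 = 183/2 ≈ 91.500)
h(A, t) = 21 (h(A, t) = 6 + 15 = 21)
U + O(4)*h(-16, 3) = 183/2 - 16*21 = 183/2 - 336 = -489/2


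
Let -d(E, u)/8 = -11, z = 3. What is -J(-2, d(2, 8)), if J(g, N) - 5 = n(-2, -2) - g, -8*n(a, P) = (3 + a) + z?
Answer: -13/2 ≈ -6.5000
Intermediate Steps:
d(E, u) = 88 (d(E, u) = -8*(-11) = 88)
n(a, P) = -3/4 - a/8 (n(a, P) = -((3 + a) + 3)/8 = -(6 + a)/8 = -3/4 - a/8)
J(g, N) = 9/2 - g (J(g, N) = 5 + ((-3/4 - 1/8*(-2)) - g) = 5 + ((-3/4 + 1/4) - g) = 5 + (-1/2 - g) = 9/2 - g)
-J(-2, d(2, 8)) = -(9/2 - 1*(-2)) = -(9/2 + 2) = -1*13/2 = -13/2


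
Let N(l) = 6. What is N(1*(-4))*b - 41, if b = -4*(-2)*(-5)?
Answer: -281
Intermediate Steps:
b = -40 (b = 8*(-5) = -40)
N(1*(-4))*b - 41 = 6*(-40) - 41 = -240 - 41 = -281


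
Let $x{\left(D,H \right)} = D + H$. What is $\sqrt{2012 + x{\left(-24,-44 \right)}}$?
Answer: $18 \sqrt{6} \approx 44.091$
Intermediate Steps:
$\sqrt{2012 + x{\left(-24,-44 \right)}} = \sqrt{2012 - 68} = \sqrt{1944} = 18 \sqrt{6}$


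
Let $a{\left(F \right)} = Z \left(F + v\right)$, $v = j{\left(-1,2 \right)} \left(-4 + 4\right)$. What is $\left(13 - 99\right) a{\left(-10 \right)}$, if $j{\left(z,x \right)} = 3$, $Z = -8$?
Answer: $-6880$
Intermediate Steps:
$v = 0$ ($v = 3 \left(-4 + 4\right) = 3 \cdot 0 = 0$)
$a{\left(F \right)} = - 8 F$ ($a{\left(F \right)} = - 8 \left(F + 0\right) = - 8 F$)
$\left(13 - 99\right) a{\left(-10 \right)} = \left(13 - 99\right) \left(\left(-8\right) \left(-10\right)\right) = \left(-86\right) 80 = -6880$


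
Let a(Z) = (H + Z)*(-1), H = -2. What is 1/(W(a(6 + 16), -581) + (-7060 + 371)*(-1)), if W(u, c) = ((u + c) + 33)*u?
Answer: 1/18049 ≈ 5.5405e-5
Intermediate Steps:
a(Z) = 2 - Z (a(Z) = (-2 + Z)*(-1) = 2 - Z)
W(u, c) = u*(33 + c + u) (W(u, c) = ((c + u) + 33)*u = (33 + c + u)*u = u*(33 + c + u))
1/(W(a(6 + 16), -581) + (-7060 + 371)*(-1)) = 1/((2 - (6 + 16))*(33 - 581 + (2 - (6 + 16))) + (-7060 + 371)*(-1)) = 1/((2 - 1*22)*(33 - 581 + (2 - 1*22)) - 6689*(-1)) = 1/((2 - 22)*(33 - 581 + (2 - 22)) + 6689) = 1/(-20*(33 - 581 - 20) + 6689) = 1/(-20*(-568) + 6689) = 1/(11360 + 6689) = 1/18049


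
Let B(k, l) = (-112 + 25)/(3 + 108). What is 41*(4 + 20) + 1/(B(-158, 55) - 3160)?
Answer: 115077779/116949 ≈ 984.00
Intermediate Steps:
B(k, l) = -29/37 (B(k, l) = -87/111 = -87*1/111 = -29/37)
41*(4 + 20) + 1/(B(-158, 55) - 3160) = 41*(4 + 20) + 1/(-29/37 - 3160) = 41*24 + 1/(-116949/37) = 984 - 37/116949 = 115077779/116949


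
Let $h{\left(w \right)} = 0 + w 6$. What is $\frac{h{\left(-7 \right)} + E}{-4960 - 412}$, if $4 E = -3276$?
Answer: $\frac{861}{5372} \approx 0.16028$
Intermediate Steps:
$E = -819$ ($E = \frac{1}{4} \left(-3276\right) = -819$)
$h{\left(w \right)} = 6 w$ ($h{\left(w \right)} = 0 + 6 w = 6 w$)
$\frac{h{\left(-7 \right)} + E}{-4960 - 412} = \frac{6 \left(-7\right) - 819}{-4960 - 412} = \frac{-42 - 819}{-5372} = \left(-861\right) \left(- \frac{1}{5372}\right) = \frac{861}{5372}$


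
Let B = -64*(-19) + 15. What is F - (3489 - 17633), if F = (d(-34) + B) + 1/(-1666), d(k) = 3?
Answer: 25619747/1666 ≈ 15378.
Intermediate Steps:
B = 1231 (B = 1216 + 15 = 1231)
F = 2055843/1666 (F = (3 + 1231) + 1/(-1666) = 1234 - 1/1666 = 2055843/1666 ≈ 1234.0)
F - (3489 - 17633) = 2055843/1666 - (3489 - 17633) = 2055843/1666 - 1*(-14144) = 2055843/1666 + 14144 = 25619747/1666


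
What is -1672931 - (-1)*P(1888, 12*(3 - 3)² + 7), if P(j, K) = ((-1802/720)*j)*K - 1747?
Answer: -76848962/45 ≈ -1.7078e+6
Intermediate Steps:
P(j, K) = -1747 - 901*K*j/360 (P(j, K) = ((-1802*1/720)*j)*K - 1747 = (-901*j/360)*K - 1747 = -901*K*j/360 - 1747 = -1747 - 901*K*j/360)
-1672931 - (-1)*P(1888, 12*(3 - 3)² + 7) = -1672931 - (-1)*(-1747 - 901/360*(12*(3 - 3)² + 7)*1888) = -1672931 - (-1)*(-1747 - 901/360*(12*0² + 7)*1888) = -1672931 - (-1)*(-1747 - 901/360*(12*0 + 7)*1888) = -1672931 - (-1)*(-1747 - 901/360*(0 + 7)*1888) = -1672931 - (-1)*(-1747 - 901/360*7*1888) = -1672931 - (-1)*(-1747 - 1488452/45) = -1672931 - (-1)*(-1567067)/45 = -1672931 - 1*1567067/45 = -1672931 - 1567067/45 = -76848962/45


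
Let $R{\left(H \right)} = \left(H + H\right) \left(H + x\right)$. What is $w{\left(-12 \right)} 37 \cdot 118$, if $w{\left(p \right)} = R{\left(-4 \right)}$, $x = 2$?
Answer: $69856$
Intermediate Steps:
$R{\left(H \right)} = 2 H \left(2 + H\right)$ ($R{\left(H \right)} = \left(H + H\right) \left(H + 2\right) = 2 H \left(2 + H\right)$)
$w{\left(p \right)} = 16$ ($w{\left(p \right)} = 2 \left(-4\right) \left(2 - 4\right) = 2 \left(-4\right) \left(-2\right) = 16$)
$w{\left(-12 \right)} 37 \cdot 118 = 16 \cdot 37 \cdot 118 = 592 \cdot 118 = 69856$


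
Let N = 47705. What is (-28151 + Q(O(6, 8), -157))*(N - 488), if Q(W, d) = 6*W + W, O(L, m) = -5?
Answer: -1330858362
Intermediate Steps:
Q(W, d) = 7*W
(-28151 + Q(O(6, 8), -157))*(N - 488) = (-28151 + 7*(-5))*(47705 - 488) = (-28151 - 35)*47217 = -28186*47217 = -1330858362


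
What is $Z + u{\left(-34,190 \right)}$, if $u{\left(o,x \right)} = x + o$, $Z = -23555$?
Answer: $-23399$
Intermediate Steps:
$u{\left(o,x \right)} = o + x$
$Z + u{\left(-34,190 \right)} = -23555 + \left(-34 + 190\right) = -23555 + 156 = -23399$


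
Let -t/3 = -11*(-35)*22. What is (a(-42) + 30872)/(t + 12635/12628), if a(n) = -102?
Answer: -11101816/9167567 ≈ -1.2110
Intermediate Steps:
t = -25410 (t = -3*(-11*(-35))*22 = -1155*22 = -3*8470 = -25410)
(a(-42) + 30872)/(t + 12635/12628) = (-102 + 30872)/(-25410 + 12635/12628) = 30770/(-25410 + 12635*(1/12628)) = 30770/(-25410 + 1805/1804) = 30770/(-45837835/1804) = 30770*(-1804/45837835) = -11101816/9167567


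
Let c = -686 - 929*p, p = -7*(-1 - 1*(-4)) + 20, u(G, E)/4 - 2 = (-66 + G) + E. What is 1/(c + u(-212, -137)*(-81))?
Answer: 1/134055 ≈ 7.4596e-6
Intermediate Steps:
u(G, E) = -256 + 4*E + 4*G (u(G, E) = 8 + 4*((-66 + G) + E) = 8 + 4*(-66 + E + G) = 8 + (-264 + 4*E + 4*G) = -256 + 4*E + 4*G)
p = -1 (p = -7*(-1 + 4) + 20 = -7*3 + 20 = -21 + 20 = -1)
c = 243 (c = -686 - 929*(-1) = -686 + 929 = 243)
1/(c + u(-212, -137)*(-81)) = 1/(243 + (-256 + 4*(-137) + 4*(-212))*(-81)) = 1/(243 + (-256 - 548 - 848)*(-81)) = 1/(243 - 1652*(-81)) = 1/(243 + 133812) = 1/134055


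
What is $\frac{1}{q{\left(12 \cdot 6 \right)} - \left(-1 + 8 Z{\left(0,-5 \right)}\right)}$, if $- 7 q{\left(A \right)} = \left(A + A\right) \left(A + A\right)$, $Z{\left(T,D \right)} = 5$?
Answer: $- \frac{7}{21009} \approx -0.00033319$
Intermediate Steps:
$q{\left(A \right)} = - \frac{4 A^{2}}{7}$ ($q{\left(A \right)} = - \frac{\left(A + A\right) \left(A + A\right)}{7} = - \frac{2 A 2 A}{7} = - \frac{4 A^{2}}{7}$)
$\frac{1}{q{\left(12 \cdot 6 \right)} - \left(-1 + 8 Z{\left(0,-5 \right)}\right)} = \frac{1}{- \frac{4 \left(12 \cdot 6\right)^{2}}{7} + \left(\left(-8\right) 5 + 1\right)} = \frac{1}{- \frac{4 \cdot 72^{2}}{7} + \left(-40 + 1\right)} = \frac{1}{\left(- \frac{4}{7}\right) 5184 - 39} = \frac{1}{- \frac{20736}{7} - 39} = \frac{1}{- \frac{21009}{7}} = - \frac{7}{21009}$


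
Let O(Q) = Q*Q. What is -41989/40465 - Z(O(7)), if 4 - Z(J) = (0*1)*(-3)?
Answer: -203849/40465 ≈ -5.0377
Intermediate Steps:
O(Q) = Q**2
Z(J) = 4 (Z(J) = 4 - 0*1*(-3) = 4 - 0*(-3) = 4 - 1*0 = 4 + 0 = 4)
-41989/40465 - Z(O(7)) = -41989/40465 - 1*4 = -41989*1/40465 - 4 = -41989/40465 - 4 = -203849/40465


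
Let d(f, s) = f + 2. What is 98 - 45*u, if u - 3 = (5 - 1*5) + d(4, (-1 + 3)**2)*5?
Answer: -1387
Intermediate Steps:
d(f, s) = 2 + f
u = 33 (u = 3 + ((5 - 1*5) + (2 + 4)*5) = 3 + ((5 - 5) + 6*5) = 3 + (0 + 30) = 3 + 30 = 33)
98 - 45*u = 98 - 45*33 = 98 - 1485 = -1387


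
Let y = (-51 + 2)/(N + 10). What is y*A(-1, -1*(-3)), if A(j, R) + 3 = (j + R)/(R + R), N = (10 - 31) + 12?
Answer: 392/3 ≈ 130.67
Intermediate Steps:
N = -9 (N = -21 + 12 = -9)
A(j, R) = -3 + (R + j)/(2*R) (A(j, R) = -3 + (j + R)/(R + R) = -3 + (R + j)/((2*R)) = -3 + (R + j)*(1/(2*R)) = -3 + (R + j)/(2*R))
y = -49 (y = (-51 + 2)/(-9 + 10) = -49/1 = -49*1 = -49)
y*A(-1, -1*(-3)) = -49*(-1 - (-5)*(-3))/(2*((-1*(-3)))) = -49*(-1 - 5*3)/(2*3) = -49*(-1 - 15)/(2*3) = -49*(-16)/(2*3) = -49*(-8/3) = 392/3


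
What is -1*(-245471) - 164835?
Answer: 80636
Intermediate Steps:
-1*(-245471) - 164835 = 245471 - 164835 = 80636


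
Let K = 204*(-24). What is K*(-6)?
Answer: 29376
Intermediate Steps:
K = -4896
K*(-6) = -4896*(-6) = 29376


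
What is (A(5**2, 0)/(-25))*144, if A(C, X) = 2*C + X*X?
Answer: -288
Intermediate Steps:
A(C, X) = X**2 + 2*C (A(C, X) = 2*C + X**2 = X**2 + 2*C)
(A(5**2, 0)/(-25))*144 = ((0**2 + 2*5**2)/(-25))*144 = ((0 + 2*25)*(-1/25))*144 = ((0 + 50)*(-1/25))*144 = (50*(-1/25))*144 = -2*144 = -288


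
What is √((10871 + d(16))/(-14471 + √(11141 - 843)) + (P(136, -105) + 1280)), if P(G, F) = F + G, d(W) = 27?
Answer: √(18960583 - 1311*√10298)/√(14471 - √10298) ≈ 36.197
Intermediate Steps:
√((10871 + d(16))/(-14471 + √(11141 - 843)) + (P(136, -105) + 1280)) = √((10871 + 27)/(-14471 + √(11141 - 843)) + ((-105 + 136) + 1280)) = √(10898/(-14471 + √10298) + (31 + 1280)) = √(10898/(-14471 + √10298) + 1311) = √(1311 + 10898/(-14471 + √10298))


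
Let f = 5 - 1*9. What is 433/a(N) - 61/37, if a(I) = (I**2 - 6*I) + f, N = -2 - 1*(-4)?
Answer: -16753/444 ≈ -37.732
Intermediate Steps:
N = 2 (N = -2 + 4 = 2)
f = -4 (f = 5 - 9 = -4)
a(I) = -4 + I**2 - 6*I (a(I) = (I**2 - 6*I) - 4 = -4 + I**2 - 6*I)
433/a(N) - 61/37 = 433/(-4 + 2**2 - 6*2) - 61/37 = 433/(-4 + 4 - 12) - 61*1/37 = 433/(-12) - 61/37 = 433*(-1/12) - 61/37 = -433/12 - 61/37 = -16753/444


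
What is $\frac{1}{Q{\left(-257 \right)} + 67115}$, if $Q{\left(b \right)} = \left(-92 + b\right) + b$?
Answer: $\frac{1}{66509} \approx 1.5036 \cdot 10^{-5}$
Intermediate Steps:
$Q{\left(b \right)} = -92 + 2 b$
$\frac{1}{Q{\left(-257 \right)} + 67115} = \frac{1}{\left(-92 + 2 \left(-257\right)\right) + 67115} = \frac{1}{\left(-92 - 514\right) + 67115} = \frac{1}{-606 + 67115} = \frac{1}{66509}$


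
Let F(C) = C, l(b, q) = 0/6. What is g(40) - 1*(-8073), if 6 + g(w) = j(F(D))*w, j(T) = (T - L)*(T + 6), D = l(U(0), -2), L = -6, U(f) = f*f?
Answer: 9507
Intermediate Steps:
U(f) = f²
l(b, q) = 0 (l(b, q) = 0*(⅙) = 0)
D = 0
j(T) = (6 + T)² (j(T) = (T - 1*(-6))*(T + 6) = (T + 6)*(6 + T) = (6 + T)*(6 + T) = (6 + T)²)
g(w) = -6 + 36*w (g(w) = -6 + (36 + 0² + 12*0)*w = -6 + (36 + 0 + 0)*w = -6 + 36*w)
g(40) - 1*(-8073) = (-6 + 36*40) - 1*(-8073) = (-6 + 1440) + 8073 = 1434 + 8073 = 9507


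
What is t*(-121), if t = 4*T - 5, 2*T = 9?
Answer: -1573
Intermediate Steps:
T = 9/2 (T = (1/2)*9 = 9/2 ≈ 4.5000)
t = 13 (t = 4*(9/2) - 5 = 18 - 5 = 13)
t*(-121) = 13*(-121) = -1573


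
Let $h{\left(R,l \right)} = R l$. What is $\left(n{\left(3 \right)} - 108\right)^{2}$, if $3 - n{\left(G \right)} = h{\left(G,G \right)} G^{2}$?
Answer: $34596$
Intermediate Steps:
$n{\left(G \right)} = 3 - G^{4}$ ($n{\left(G \right)} = 3 - G G G^{2} = 3 - G^{2} G^{2} = 3 - G^{4}$)
$\left(n{\left(3 \right)} - 108\right)^{2} = \left(\left(3 - 3^{4}\right) - 108\right)^{2} = \left(\left(3 - 81\right) - 108\right)^{2} = \left(-78 - 108\right)^{2} = \left(-186\right)^{2} = 34596$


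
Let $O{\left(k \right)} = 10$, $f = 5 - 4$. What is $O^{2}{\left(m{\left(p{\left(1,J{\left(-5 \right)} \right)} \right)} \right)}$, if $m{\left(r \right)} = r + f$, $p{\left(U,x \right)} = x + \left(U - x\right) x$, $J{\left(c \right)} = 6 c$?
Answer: $100$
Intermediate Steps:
$p{\left(U,x \right)} = x + x \left(U - x\right)$
$f = 1$ ($f = 5 - 4 = 1$)
$m{\left(r \right)} = 1 + r$ ($m{\left(r \right)} = r + 1 = 1 + r$)
$O^{2}{\left(m{\left(p{\left(1,J{\left(-5 \right)} \right)} \right)} \right)} = 10^{2} = 100$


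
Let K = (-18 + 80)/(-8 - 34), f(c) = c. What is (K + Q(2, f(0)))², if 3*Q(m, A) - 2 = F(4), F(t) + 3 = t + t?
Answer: 36/49 ≈ 0.73469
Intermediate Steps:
F(t) = -3 + 2*t (F(t) = -3 + (t + t) = -3 + 2*t)
Q(m, A) = 7/3 (Q(m, A) = ⅔ + (-3 + 2*4)/3 = ⅔ + (-3 + 8)/3 = ⅔ + (⅓)*5 = ⅔ + 5/3 = 7/3)
K = -31/21 (K = 62/(-42) = 62*(-1/42) = -31/21 ≈ -1.4762)
(K + Q(2, f(0)))² = (-31/21 + 7/3)² = (6/7)² = 36/49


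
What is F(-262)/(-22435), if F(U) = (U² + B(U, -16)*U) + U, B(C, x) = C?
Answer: -137026/22435 ≈ -6.1077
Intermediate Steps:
F(U) = U + 2*U² (F(U) = (U² + U*U) + U = (U² + U²) + U = 2*U² + U = U + 2*U²)
F(-262)/(-22435) = -262*(1 + 2*(-262))/(-22435) = -262*(1 - 524)*(-1/22435) = -262*(-523)*(-1/22435) = 137026*(-1/22435) = -137026/22435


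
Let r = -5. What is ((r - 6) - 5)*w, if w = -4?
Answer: 64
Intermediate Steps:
((r - 6) - 5)*w = ((-5 - 6) - 5)*(-4) = (-11 - 5)*(-4) = -16*(-4) = 64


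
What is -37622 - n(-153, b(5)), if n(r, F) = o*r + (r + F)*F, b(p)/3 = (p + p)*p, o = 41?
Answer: -30899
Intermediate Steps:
b(p) = 6*p**2 (b(p) = 3*((p + p)*p) = 3*((2*p)*p) = 3*(2*p**2) = 6*p**2)
n(r, F) = 41*r + F*(F + r) (n(r, F) = 41*r + (r + F)*F = 41*r + (F + r)*F = 41*r + F*(F + r))
-37622 - n(-153, b(5)) = -37622 - ((6*5**2)**2 + 41*(-153) + (6*5**2)*(-153)) = -37622 - ((6*25)**2 - 6273 + (6*25)*(-153)) = -37622 - (150**2 - 6273 + 150*(-153)) = -37622 - (22500 - 6273 - 22950) = -37622 - 1*(-6723) = -37622 + 6723 = -30899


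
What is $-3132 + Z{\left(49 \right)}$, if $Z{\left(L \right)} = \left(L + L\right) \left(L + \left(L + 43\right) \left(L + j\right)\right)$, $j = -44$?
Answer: $46750$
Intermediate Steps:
$Z{\left(L \right)} = 2 L \left(L + \left(-44 + L\right) \left(43 + L\right)\right)$ ($Z{\left(L \right)} = \left(L + L\right) \left(L + \left(L + 43\right) \left(L - 44\right)\right) = 2 L \left(L + \left(43 + L\right) \left(-44 + L\right)\right) = 2 L \left(L + \left(-44 + L\right) \left(43 + L\right)\right)$)
$-3132 + Z{\left(49 \right)} = -3132 + 2 \cdot 49 \left(-1892 + 49^{2}\right) = -3132 + 2 \cdot 49 \left(-1892 + 2401\right) = -3132 + 2 \cdot 49 \cdot 509 = -3132 + 49882 = 46750$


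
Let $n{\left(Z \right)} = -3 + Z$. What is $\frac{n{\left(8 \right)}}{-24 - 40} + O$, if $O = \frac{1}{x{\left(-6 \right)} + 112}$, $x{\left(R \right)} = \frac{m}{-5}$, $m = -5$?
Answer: $- \frac{501}{7232} \approx -0.069275$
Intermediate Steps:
$x{\left(R \right)} = 1$ ($x{\left(R \right)} = - \frac{5}{-5} = \left(-5\right) \left(- \frac{1}{5}\right) = 1$)
$O = \frac{1}{113}$ ($O = \frac{1}{1 + 112} = \frac{1}{113} \approx 0.0088496$)
$\frac{n{\left(8 \right)}}{-24 - 40} + O = \frac{-3 + 8}{-24 - 40} + \frac{1}{113} = \frac{1}{-64} \cdot 5 + \frac{1}{113} = \left(- \frac{1}{64}\right) 5 + \frac{1}{113} = - \frac{5}{64} + \frac{1}{113} = - \frac{501}{7232}$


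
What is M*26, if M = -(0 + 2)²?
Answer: -104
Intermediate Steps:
M = -4 (M = -1*2² = -1*4 = -4)
M*26 = -4*26 = -104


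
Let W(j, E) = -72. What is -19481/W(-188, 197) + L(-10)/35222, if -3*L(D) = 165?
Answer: 31188901/115272 ≈ 270.57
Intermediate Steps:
L(D) = -55 (L(D) = -⅓*165 = -55)
-19481/W(-188, 197) + L(-10)/35222 = -19481/(-72) - 55/35222 = -19481*(-1/72) - 55*1/35222 = 19481/72 - 5/3202 = 31188901/115272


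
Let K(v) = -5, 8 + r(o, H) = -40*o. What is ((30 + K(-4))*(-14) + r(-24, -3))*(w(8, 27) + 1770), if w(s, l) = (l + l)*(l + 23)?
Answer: 2690940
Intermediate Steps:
r(o, H) = -8 - 40*o
w(s, l) = 2*l*(23 + l) (w(s, l) = (2*l)*(23 + l) = 2*l*(23 + l))
((30 + K(-4))*(-14) + r(-24, -3))*(w(8, 27) + 1770) = ((30 - 5)*(-14) + (-8 - 40*(-24)))*(2*27*(23 + 27) + 1770) = (25*(-14) + (-8 + 960))*(2*27*50 + 1770) = (-350 + 952)*(2700 + 1770) = 602*4470 = 2690940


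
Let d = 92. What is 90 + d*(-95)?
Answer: -8650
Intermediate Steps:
90 + d*(-95) = 90 + 92*(-95) = 90 - 8740 = -8650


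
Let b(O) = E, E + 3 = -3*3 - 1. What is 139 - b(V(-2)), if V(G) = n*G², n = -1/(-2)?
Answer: 152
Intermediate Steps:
n = ½ (n = -1*(-½) = ½ ≈ 0.50000)
E = -13 (E = -3 + (-3*3 - 1) = -3 + (-9 - 1) = -3 - 10 = -13)
V(G) = G²/2
b(O) = -13
139 - b(V(-2)) = 139 - 1*(-13) = 139 + 13 = 152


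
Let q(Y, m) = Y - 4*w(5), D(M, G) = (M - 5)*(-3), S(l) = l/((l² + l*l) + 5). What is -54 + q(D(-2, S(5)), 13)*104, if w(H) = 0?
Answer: 2130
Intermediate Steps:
S(l) = l/(5 + 2*l²) (S(l) = l/((l² + l²) + 5) = l/(2*l² + 5) = l/(5 + 2*l²))
D(M, G) = 15 - 3*M (D(M, G) = (-5 + M)*(-3) = 15 - 3*M)
q(Y, m) = Y (q(Y, m) = Y - 4*0 = Y + 0 = Y)
-54 + q(D(-2, S(5)), 13)*104 = -54 + (15 - 3*(-2))*104 = -54 + (15 + 6)*104 = -54 + 21*104 = -54 + 2184 = 2130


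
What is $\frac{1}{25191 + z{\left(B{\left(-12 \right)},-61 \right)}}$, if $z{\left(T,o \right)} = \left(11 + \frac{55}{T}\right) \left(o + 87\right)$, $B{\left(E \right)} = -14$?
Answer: $\frac{7}{177624} \approx 3.9409 \cdot 10^{-5}$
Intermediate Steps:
$z{\left(T,o \right)} = \left(11 + \frac{55}{T}\right) \left(87 + o\right)$
$\frac{1}{25191 + z{\left(B{\left(-12 \right)},-61 \right)}} = \frac{1}{25191 + \frac{11 \left(435 + 5 \left(-61\right) - 14 \left(87 - 61\right)\right)}{-14}} = \frac{1}{25191 + 11 \left(- \frac{1}{14}\right) \left(435 - 305 - 364\right)} = \frac{1}{25191 + 11 \left(- \frac{1}{14}\right) \left(-234\right)} = \frac{1}{25191 + \frac{1287}{7}} = \frac{1}{\frac{177624}{7}} = \frac{7}{177624}$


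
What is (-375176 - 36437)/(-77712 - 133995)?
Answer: 411613/211707 ≈ 1.9443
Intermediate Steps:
(-375176 - 36437)/(-77712 - 133995) = -411613/(-211707) = -411613*(-1/211707) = 411613/211707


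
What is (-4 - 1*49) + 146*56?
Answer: 8123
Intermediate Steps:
(-4 - 1*49) + 146*56 = (-4 - 49) + 8176 = -53 + 8176 = 8123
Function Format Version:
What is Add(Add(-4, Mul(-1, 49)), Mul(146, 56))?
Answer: 8123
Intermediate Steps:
Add(Add(-4, Mul(-1, 49)), Mul(146, 56)) = Add(Add(-4, -49), 8176) = Add(-53, 8176) = 8123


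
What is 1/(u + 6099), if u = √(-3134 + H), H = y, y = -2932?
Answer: 2033/12401289 - I*√674/12401289 ≈ 0.00016393 - 2.0935e-6*I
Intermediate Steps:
H = -2932
u = 3*I*√674 (u = √(-3134 - 2932) = √(-6066) = 3*I*√674 ≈ 77.885*I)
1/(u + 6099) = 1/(3*I*√674 + 6099) = 1/(6099 + 3*I*√674)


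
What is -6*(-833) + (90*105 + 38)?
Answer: 14486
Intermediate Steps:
-6*(-833) + (90*105 + 38) = 4998 + (9450 + 38) = 4998 + 9488 = 14486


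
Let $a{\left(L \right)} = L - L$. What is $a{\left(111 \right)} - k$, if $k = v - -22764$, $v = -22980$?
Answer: $216$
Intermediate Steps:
$k = -216$ ($k = -22980 - -22764 = -22980 + 22764 = -216$)
$a{\left(L \right)} = 0$
$a{\left(111 \right)} - k = 0 - -216 = 0 + 216 = 216$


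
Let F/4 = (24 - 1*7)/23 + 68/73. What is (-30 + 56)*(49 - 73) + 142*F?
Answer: 545544/1679 ≈ 324.92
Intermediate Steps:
F = 11220/1679 (F = 4*((24 - 1*7)/23 + 68/73) = 4*((24 - 7)*(1/23) + 68*(1/73)) = 4*(17*(1/23) + 68/73) = 4*(17/23 + 68/73) = 4*(2805/1679) = 11220/1679 ≈ 6.6825)
(-30 + 56)*(49 - 73) + 142*F = (-30 + 56)*(49 - 73) + 142*(11220/1679) = 26*(-24) + 1593240/1679 = -624 + 1593240/1679 = 545544/1679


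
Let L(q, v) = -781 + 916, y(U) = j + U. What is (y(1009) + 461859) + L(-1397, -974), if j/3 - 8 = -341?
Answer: 462004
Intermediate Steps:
j = -999 (j = 24 + 3*(-341) = 24 - 1023 = -999)
y(U) = -999 + U
L(q, v) = 135
(y(1009) + 461859) + L(-1397, -974) = ((-999 + 1009) + 461859) + 135 = (10 + 461859) + 135 = 461869 + 135 = 462004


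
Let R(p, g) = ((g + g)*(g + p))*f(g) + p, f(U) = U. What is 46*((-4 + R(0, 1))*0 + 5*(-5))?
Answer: -1150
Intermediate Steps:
R(p, g) = p + 2*g²*(g + p) (R(p, g) = ((g + g)*(g + p))*g + p = ((2*g)*(g + p))*g + p = (2*g*(g + p))*g + p = 2*g²*(g + p) + p = p + 2*g²*(g + p))
46*((-4 + R(0, 1))*0 + 5*(-5)) = 46*((-4 + (0 + 2*1³ + 2*0*1²))*0 + 5*(-5)) = 46*((-4 + (0 + 2*1 + 2*0*1))*0 - 25) = 46*((-4 + (0 + 2 + 0))*0 - 25) = 46*((-4 + 2)*0 - 25) = 46*(-2*0 - 25) = 46*(0 - 25) = 46*(-25) = -1150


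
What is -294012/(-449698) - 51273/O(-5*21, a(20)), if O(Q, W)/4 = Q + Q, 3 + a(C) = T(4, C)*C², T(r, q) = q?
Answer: 3884055939/62957720 ≈ 61.693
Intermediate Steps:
a(C) = -3 + C³ (a(C) = -3 + C*C² = -3 + C³)
O(Q, W) = 8*Q (O(Q, W) = 4*(Q + Q) = 4*(2*Q) = 8*Q)
-294012/(-449698) - 51273/O(-5*21, a(20)) = -294012/(-449698) - 51273/(8*(-5*21)) = -294012*(-1/449698) - 51273/(8*(-105)) = 147006/224849 - 51273/(-840) = 147006/224849 - 51273*(-1/840) = 147006/224849 + 17091/280 = 3884055939/62957720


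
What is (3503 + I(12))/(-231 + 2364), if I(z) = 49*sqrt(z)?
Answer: 3503/2133 + 98*sqrt(3)/2133 ≈ 1.7219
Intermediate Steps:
(3503 + I(12))/(-231 + 2364) = (3503 + 49*sqrt(12))/(-231 + 2364) = (3503 + 49*(2*sqrt(3)))/2133 = (3503 + 98*sqrt(3))*(1/2133) = 3503/2133 + 98*sqrt(3)/2133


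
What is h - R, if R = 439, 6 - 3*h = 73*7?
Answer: -1822/3 ≈ -607.33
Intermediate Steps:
h = -505/3 (h = 2 - 73*7/3 = 2 - 1/3*511 = 2 - 511/3 = -505/3 ≈ -168.33)
h - R = -505/3 - 1*439 = -505/3 - 439 = -1822/3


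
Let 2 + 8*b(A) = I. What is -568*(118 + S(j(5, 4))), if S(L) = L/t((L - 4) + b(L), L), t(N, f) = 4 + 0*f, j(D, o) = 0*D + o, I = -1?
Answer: -67592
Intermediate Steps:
b(A) = -3/8 (b(A) = -¼ + (⅛)*(-1) = -¼ - ⅛ = -3/8)
j(D, o) = o (j(D, o) = 0 + o = o)
t(N, f) = 4 (t(N, f) = 4 + 0 = 4)
S(L) = L/4
-568*(118 + S(j(5, 4))) = -568*(118 + (¼)*4) = -568*(118 + 1) = -568*119 = -67592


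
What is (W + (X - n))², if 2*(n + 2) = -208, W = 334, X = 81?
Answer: 271441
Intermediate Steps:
n = -106 (n = -2 + (½)*(-208) = -2 - 104 = -106)
(W + (X - n))² = (334 + (81 - 1*(-106)))² = (334 + (81 + 106))² = (334 + 187)² = 521² = 271441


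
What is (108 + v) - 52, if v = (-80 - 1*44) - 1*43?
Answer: -111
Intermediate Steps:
v = -167 (v = (-80 - 44) - 43 = -124 - 43 = -167)
(108 + v) - 52 = (108 - 167) - 52 = -59 - 52 = -111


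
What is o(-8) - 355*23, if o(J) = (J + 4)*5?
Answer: -8185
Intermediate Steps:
o(J) = 20 + 5*J (o(J) = (4 + J)*5 = 20 + 5*J)
o(-8) - 355*23 = (20 + 5*(-8)) - 355*23 = (20 - 40) - 71*115 = -20 - 8165 = -8185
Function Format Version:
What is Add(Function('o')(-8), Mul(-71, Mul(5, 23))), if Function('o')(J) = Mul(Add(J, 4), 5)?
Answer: -8185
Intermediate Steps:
Function('o')(J) = Add(20, Mul(5, J)) (Function('o')(J) = Mul(Add(4, J), 5) = Add(20, Mul(5, J)))
Add(Function('o')(-8), Mul(-71, Mul(5, 23))) = Add(Add(20, Mul(5, -8)), Mul(-71, Mul(5, 23))) = Add(Add(20, -40), Mul(-71, 115)) = Add(-20, -8165) = -8185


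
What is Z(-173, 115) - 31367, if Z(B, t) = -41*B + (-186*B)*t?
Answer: 3676196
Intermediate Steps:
Z(B, t) = -41*B - 186*B*t
Z(-173, 115) - 31367 = -1*(-173)*(41 + 186*115) - 31367 = -1*(-173)*(41 + 21390) - 31367 = -1*(-173)*21431 - 31367 = 3707563 - 31367 = 3676196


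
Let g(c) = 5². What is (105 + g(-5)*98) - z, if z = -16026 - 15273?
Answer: 33854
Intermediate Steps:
g(c) = 25
z = -31299
(105 + g(-5)*98) - z = (105 + 25*98) - 1*(-31299) = (105 + 2450) + 31299 = 2555 + 31299 = 33854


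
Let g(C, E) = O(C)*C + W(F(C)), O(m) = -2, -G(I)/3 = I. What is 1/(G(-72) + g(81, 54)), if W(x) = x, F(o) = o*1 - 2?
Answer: 1/133 ≈ 0.0075188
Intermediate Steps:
G(I) = -3*I
F(o) = -2 + o (F(o) = o - 2 = -2 + o)
g(C, E) = -2 - C (g(C, E) = -2*C + (-2 + C) = -2 - C)
1/(G(-72) + g(81, 54)) = 1/(-3*(-72) + (-2 - 1*81)) = 1/(216 + (-2 - 81)) = 1/(216 - 83) = 1/133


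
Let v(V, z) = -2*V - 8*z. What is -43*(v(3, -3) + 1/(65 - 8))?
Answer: -44161/57 ≈ -774.75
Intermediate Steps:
v(V, z) = -8*z - 2*V
-43*(v(3, -3) + 1/(65 - 8)) = -43*((-8*(-3) - 2*3) + 1/(65 - 8)) = -43*((24 - 6) + 1/57) = -43*(18 + 1/57) = -43*1027/57 = -44161/57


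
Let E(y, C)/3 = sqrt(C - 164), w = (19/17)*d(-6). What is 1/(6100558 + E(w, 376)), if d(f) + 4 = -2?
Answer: 3050279/18608403954728 - 3*sqrt(53)/18608403954728 ≈ 1.6392e-7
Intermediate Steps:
d(f) = -6 (d(f) = -4 - 2 = -6)
w = -114/17 (w = (19/17)*(-6) = -114/17 ≈ -6.7059)
E(y, C) = 3*sqrt(-164 + C) (E(y, C) = 3*sqrt(C - 164) = 3*sqrt(-164 + C))
1/(6100558 + E(w, 376)) = 1/(6100558 + 3*sqrt(-164 + 376)) = 1/(6100558 + 3*sqrt(212)) = 1/(6100558 + 3*(2*sqrt(53))) = 1/(6100558 + 6*sqrt(53))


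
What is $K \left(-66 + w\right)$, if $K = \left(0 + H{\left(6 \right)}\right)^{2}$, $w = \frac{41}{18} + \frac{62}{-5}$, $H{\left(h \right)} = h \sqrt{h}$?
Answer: $- \frac{82212}{5} \approx -16442.0$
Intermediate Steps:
$H{\left(h \right)} = h^{\frac{3}{2}}$
$w = - \frac{911}{90}$ ($w = 41 \cdot \frac{1}{18} + 62 \left(- \frac{1}{5}\right) = \frac{41}{18} - \frac{62}{5} = - \frac{911}{90} \approx -10.122$)
$K = 216$ ($K = \left(0 + 6^{\frac{3}{2}}\right)^{2} = \left(0 + 6 \sqrt{6}\right)^{2} = \left(6 \sqrt{6}\right)^{2} = 216$)
$K \left(-66 + w\right) = 216 \left(-66 - \frac{911}{90}\right) = 216 \left(- \frac{6851}{90}\right) = - \frac{82212}{5}$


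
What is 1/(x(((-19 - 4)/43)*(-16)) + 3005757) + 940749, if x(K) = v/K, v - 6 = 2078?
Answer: 260166061663295/276552047 ≈ 9.4075e+5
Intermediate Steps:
v = 2084 (v = 6 + 2078 = 2084)
x(K) = 2084/K
1/(x(((-19 - 4)/43)*(-16)) + 3005757) + 940749 = 1/(2084/((((-19 - 4)/43)*(-16))) + 3005757) + 940749 = 1/(2084/((-23*1/43*(-16))) + 3005757) + 940749 = 1/(2084/((-23/43*(-16))) + 3005757) + 940749 = 1/(2084/(368/43) + 3005757) + 940749 = 1/(2084*(43/368) + 3005757) + 940749 = 1/(22403/92 + 3005757) + 940749 = 1/(276552047/92) + 940749 = 92/276552047 + 940749 = 260166061663295/276552047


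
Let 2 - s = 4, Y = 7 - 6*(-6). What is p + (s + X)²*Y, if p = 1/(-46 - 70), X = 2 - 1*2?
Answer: 19951/116 ≈ 171.99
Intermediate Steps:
Y = 43 (Y = 7 + 36 = 43)
X = 0 (X = 2 - 2 = 0)
s = -2 (s = 2 - 1*4 = 2 - 4 = -2)
p = -1/116 (p = 1/(-116) = -1/116 ≈ -0.0086207)
p + (s + X)²*Y = -1/116 + (-2 + 0)²*43 = -1/116 + (-2)²*43 = -1/116 + 4*43 = -1/116 + 172 = 19951/116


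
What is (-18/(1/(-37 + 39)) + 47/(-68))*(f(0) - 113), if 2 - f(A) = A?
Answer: 276945/68 ≈ 4072.7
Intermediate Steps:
f(A) = 2 - A
(-18/(1/(-37 + 39)) + 47/(-68))*(f(0) - 113) = (-18/(1/(-37 + 39)) + 47/(-68))*((2 - 1*0) - 113) = (-18/(1/2) + 47*(-1/68))*((2 + 0) - 113) = (-18/1/2 - 47/68)*(2 - 113) = (-18*2 - 47/68)*(-111) = (-36 - 47/68)*(-111) = -2495/68*(-111) = 276945/68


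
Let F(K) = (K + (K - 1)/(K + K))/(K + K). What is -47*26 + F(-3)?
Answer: -21989/18 ≈ -1221.6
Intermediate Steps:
F(K) = (K + (-1 + K)/(2*K))/(2*K) (F(K) = (K + (-1 + K)/((2*K)))/((2*K)) = (K + (-1 + K)*(1/(2*K)))*(1/(2*K)) = (K + (-1 + K)/(2*K))*(1/(2*K)) = (K + (-1 + K)/(2*K))/(2*K))
-47*26 + F(-3) = -47*26 + (¼)*(-1 - 3 + 2*(-3)²)/(-3)² = -1222 + (¼)*(⅑)*(-1 - 3 + 2*9) = -1222 + (¼)*(⅑)*(-1 - 3 + 18) = -1222 + (¼)*(⅑)*14 = -1222 + 7/18 = -21989/18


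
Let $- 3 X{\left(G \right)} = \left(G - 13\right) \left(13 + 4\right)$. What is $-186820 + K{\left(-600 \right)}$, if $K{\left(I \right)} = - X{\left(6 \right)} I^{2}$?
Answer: $-14466820$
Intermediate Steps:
$X{\left(G \right)} = \frac{221}{3} - \frac{17 G}{3}$ ($X{\left(G \right)} = - \frac{\left(G - 13\right) \left(13 + 4\right)}{3} = - \frac{\left(-13 + G\right) 17}{3} = - \frac{-221 + 17 G}{3} = \frac{221}{3} - \frac{17 G}{3}$)
$K{\left(I \right)} = - \frac{119 I^{2}}{3}$ ($K{\left(I \right)} = - \left(\frac{221}{3} - 34\right) I^{2} = - \frac{119 I^{2}}{3}$)
$-186820 + K{\left(-600 \right)} = -186820 - \frac{119 \left(-600\right)^{2}}{3} = -186820 - 14280000 = -14466820$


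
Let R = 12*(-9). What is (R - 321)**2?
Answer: 184041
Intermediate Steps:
R = -108
(R - 321)**2 = (-108 - 321)**2 = (-429)**2 = 184041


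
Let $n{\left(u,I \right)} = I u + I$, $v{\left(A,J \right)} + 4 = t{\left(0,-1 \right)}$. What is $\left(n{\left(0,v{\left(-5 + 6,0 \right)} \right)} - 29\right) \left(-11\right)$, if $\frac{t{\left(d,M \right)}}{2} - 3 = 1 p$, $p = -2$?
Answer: $341$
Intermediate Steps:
$t{\left(d,M \right)} = 2$ ($t{\left(d,M \right)} = 6 + 2 \cdot 1 \left(-2\right) = 6 + 2 \left(-2\right) = 6 - 4 = 2$)
$v{\left(A,J \right)} = -2$ ($v{\left(A,J \right)} = -4 + 2 = -2$)
$n{\left(u,I \right)} = I + I u$
$\left(n{\left(0,v{\left(-5 + 6,0 \right)} \right)} - 29\right) \left(-11\right) = \left(- 2 \left(1 + 0\right) - 29\right) \left(-11\right) = \left(\left(-2\right) 1 - 29\right) \left(-11\right) = \left(-2 - 29\right) \left(-11\right) = \left(-31\right) \left(-11\right) = 341$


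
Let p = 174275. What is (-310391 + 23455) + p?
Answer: -112661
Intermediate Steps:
(-310391 + 23455) + p = (-310391 + 23455) + 174275 = -286936 + 174275 = -112661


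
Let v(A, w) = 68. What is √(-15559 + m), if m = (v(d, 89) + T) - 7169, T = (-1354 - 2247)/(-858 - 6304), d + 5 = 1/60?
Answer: I*√1162301778678/7162 ≈ 150.53*I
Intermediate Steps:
d = -299/60 (d = -5 + 1/60 = -299/60 ≈ -4.9833)
T = 3601/7162 (T = -3601/(-7162) = -3601*(-1/7162) = 3601/7162 ≈ 0.50279)
m = -50853761/7162 (m = (68 + 3601/7162) - 7169 = 490617/7162 - 7169 = -50853761/7162 ≈ -7100.5)
√(-15559 + m) = √(-15559 - 50853761/7162) = √(-162287319/7162) = I*√1162301778678/7162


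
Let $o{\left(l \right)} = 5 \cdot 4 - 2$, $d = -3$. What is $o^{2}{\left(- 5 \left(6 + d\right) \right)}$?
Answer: $324$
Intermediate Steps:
$o{\left(l \right)} = 18$ ($o{\left(l \right)} = 20 - 2 = 18$)
$o^{2}{\left(- 5 \left(6 + d\right) \right)} = 18^{2} = 324$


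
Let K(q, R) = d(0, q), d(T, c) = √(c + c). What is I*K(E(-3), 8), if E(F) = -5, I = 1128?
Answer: 1128*I*√10 ≈ 3567.1*I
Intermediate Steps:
d(T, c) = √2*√c (d(T, c) = √(2*c) = √2*√c)
K(q, R) = √2*√q
I*K(E(-3), 8) = 1128*(√2*√(-5)) = 1128*(√2*(I*√5)) = 1128*(I*√10) = 1128*I*√10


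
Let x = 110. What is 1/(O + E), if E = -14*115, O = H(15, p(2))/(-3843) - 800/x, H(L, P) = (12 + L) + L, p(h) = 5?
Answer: -2013/3255592 ≈ -0.00061832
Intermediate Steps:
H(L, P) = 12 + 2*L
O = -14662/2013 (O = (12 + 2*15)/(-3843) - 800/110 = (12 + 30)*(-1/3843) - 800*1/110 = 42*(-1/3843) - 80/11 = -2/183 - 80/11 = -14662/2013 ≈ -7.2837)
E = -1610
1/(O + E) = 1/(-14662/2013 - 1610) = 1/(-3255592/2013) = -2013/3255592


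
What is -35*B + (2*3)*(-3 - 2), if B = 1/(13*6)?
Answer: -2375/78 ≈ -30.449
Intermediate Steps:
B = 1/78 ≈ 0.012821
-35*B + (2*3)*(-3 - 2) = -35*1/78 + (2*3)*(-3 - 2) = -35/78 + 6*(-5) = -35/78 - 30 = -2375/78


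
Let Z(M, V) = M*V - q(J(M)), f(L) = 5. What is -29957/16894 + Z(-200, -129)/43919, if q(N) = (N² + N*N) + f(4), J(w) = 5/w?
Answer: -351960309647/296787034400 ≈ -1.1859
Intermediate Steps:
q(N) = 5 + 2*N² (q(N) = (N² + N*N) + 5 = (N² + N²) + 5 = 2*N² + 5 = 5 + 2*N²)
Z(M, V) = -5 - 50/M² + M*V (Z(M, V) = M*V - (5 + 2*(5/M)²) = M*V - (5 + 2*(25/M²)) = M*V - (5 + 50/M²) = M*V + (-5 - 50/M²) = -5 - 50/M² + M*V)
-29957/16894 + Z(-200, -129)/43919 = -29957/16894 + (-5 - 50/(-200)² - 200*(-129))/43919 = -29957*1/16894 + (-5 - 50*1/40000 + 25800)*(1/43919) = -29957/16894 + (-5 - 1/800 + 25800)*(1/43919) = -29957/16894 + (20635999/800)*(1/43919) = -29957/16894 + 20635999/35135200 = -351960309647/296787034400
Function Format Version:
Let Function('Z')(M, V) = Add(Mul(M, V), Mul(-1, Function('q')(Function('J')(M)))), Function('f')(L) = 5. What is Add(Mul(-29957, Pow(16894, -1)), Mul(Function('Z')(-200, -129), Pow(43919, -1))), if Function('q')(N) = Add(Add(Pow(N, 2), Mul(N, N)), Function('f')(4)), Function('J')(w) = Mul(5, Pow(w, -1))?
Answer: Rational(-351960309647, 296787034400) ≈ -1.1859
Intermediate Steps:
Function('q')(N) = Add(5, Mul(2, Pow(N, 2))) (Function('q')(N) = Add(Add(Pow(N, 2), Mul(N, N)), 5) = Add(Add(Pow(N, 2), Pow(N, 2)), 5) = Add(Mul(2, Pow(N, 2)), 5) = Add(5, Mul(2, Pow(N, 2))))
Function('Z')(M, V) = Add(-5, Mul(-50, Pow(M, -2)), Mul(M, V)) (Function('Z')(M, V) = Add(Mul(M, V), Mul(-1, Add(5, Mul(2, Pow(Mul(5, Pow(M, -1)), 2))))) = Add(Mul(M, V), Mul(-1, Add(5, Mul(2, Mul(25, Pow(M, -2)))))) = Add(Mul(M, V), Mul(-1, Add(5, Mul(50, Pow(M, -2))))) = Add(Mul(M, V), Add(-5, Mul(-50, Pow(M, -2)))) = Add(-5, Mul(-50, Pow(M, -2)), Mul(M, V)))
Add(Mul(-29957, Pow(16894, -1)), Mul(Function('Z')(-200, -129), Pow(43919, -1))) = Add(Mul(-29957, Pow(16894, -1)), Mul(Add(-5, Mul(-50, Pow(-200, -2)), Mul(-200, -129)), Pow(43919, -1))) = Add(Mul(-29957, Rational(1, 16894)), Mul(Add(-5, Mul(-50, Rational(1, 40000)), 25800), Rational(1, 43919))) = Add(Rational(-29957, 16894), Mul(Add(-5, Rational(-1, 800), 25800), Rational(1, 43919))) = Add(Rational(-29957, 16894), Mul(Rational(20635999, 800), Rational(1, 43919))) = Add(Rational(-29957, 16894), Rational(20635999, 35135200)) = Rational(-351960309647, 296787034400)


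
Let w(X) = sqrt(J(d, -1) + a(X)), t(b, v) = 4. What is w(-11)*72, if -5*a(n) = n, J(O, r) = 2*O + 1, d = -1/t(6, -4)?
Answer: 108*sqrt(30)/5 ≈ 118.31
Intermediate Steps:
d = -1/4 ≈ -0.25000
J(O, r) = 1 + 2*O
a(n) = -n/5
w(X) = sqrt(1/2 - X/5) (w(X) = sqrt((1 + 2*(-1/4)) - X/5) = sqrt((1 - 1/2) - X/5) = sqrt(1/2 - X/5))
w(-11)*72 = (sqrt(50 - 20*(-11))/10)*72 = (sqrt(50 + 220)/10)*72 = (sqrt(270)/10)*72 = ((3*sqrt(30))/10)*72 = (3*sqrt(30)/10)*72 = 108*sqrt(30)/5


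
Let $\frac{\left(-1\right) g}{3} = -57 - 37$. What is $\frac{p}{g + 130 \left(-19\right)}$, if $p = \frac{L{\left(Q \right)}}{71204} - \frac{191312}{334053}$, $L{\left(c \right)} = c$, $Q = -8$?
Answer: $\frac{1703106509}{6505446333582} \approx 0.0002618$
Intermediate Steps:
$g = 282$ ($g = - 3 \left(-57 - 37\right) = \left(-3\right) \left(-94\right) = 282$)
$p = - \frac{3406213018}{5946477453}$ ($p = - \frac{8}{71204} - \frac{191312}{334053} = \left(-8\right) \frac{1}{71204} - \frac{191312}{334053} = - \frac{2}{17801} - \frac{191312}{334053} = - \frac{3406213018}{5946477453} \approx -0.57281$)
$\frac{p}{g + 130 \left(-19\right)} = - \frac{3406213018}{5946477453 \left(282 + 130 \left(-19\right)\right)} = - \frac{3406213018}{5946477453 \left(282 - 2470\right)} = - \frac{3406213018}{5946477453 \left(-2188\right)} = \left(- \frac{3406213018}{5946477453}\right) \left(- \frac{1}{2188}\right) = \frac{1703106509}{6505446333582}$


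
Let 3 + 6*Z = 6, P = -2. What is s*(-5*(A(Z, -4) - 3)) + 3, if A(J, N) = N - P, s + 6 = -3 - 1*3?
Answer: -297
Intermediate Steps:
Z = ½ (Z = -½ + (⅙)*6 = -½ + 1 = ½ ≈ 0.50000)
s = -12 (s = -6 + (-3 - 1*3) = -6 + (-3 - 3) = -6 - 6 = -12)
A(J, N) = 2 + N (A(J, N) = N - 1*(-2) = N + 2 = 2 + N)
s*(-5*(A(Z, -4) - 3)) + 3 = -(-60)*((2 - 4) - 3) + 3 = -(-60)*(-2 - 3) + 3 = -(-60)*(-5) + 3 = -12*25 + 3 = -300 + 3 = -297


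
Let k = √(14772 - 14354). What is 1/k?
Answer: √418/418 ≈ 0.048912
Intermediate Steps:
k = √418 ≈ 20.445
1/k = 1/(√418) = √418/418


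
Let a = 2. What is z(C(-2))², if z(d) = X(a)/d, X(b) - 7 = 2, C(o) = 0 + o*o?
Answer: 81/16 ≈ 5.0625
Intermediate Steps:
C(o) = o² (C(o) = 0 + o² = o²)
X(b) = 9 (X(b) = 7 + 2 = 9)
z(d) = 9/d
z(C(-2))² = (9/((-2)²))² = (9/4)² = 81/16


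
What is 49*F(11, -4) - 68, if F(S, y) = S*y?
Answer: -2224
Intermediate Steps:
49*F(11, -4) - 68 = 49*(11*(-4)) - 68 = 49*(-44) - 68 = -2156 - 68 = -2224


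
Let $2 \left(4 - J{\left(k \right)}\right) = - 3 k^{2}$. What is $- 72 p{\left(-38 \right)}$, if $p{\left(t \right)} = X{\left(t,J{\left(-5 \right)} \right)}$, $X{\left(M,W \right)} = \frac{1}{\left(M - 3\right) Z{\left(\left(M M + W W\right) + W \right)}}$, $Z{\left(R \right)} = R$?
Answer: $\frac{96}{175357} \approx 0.00054745$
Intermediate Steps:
$J{\left(k \right)} = 4 + \frac{3 k^{2}}{2}$ ($J{\left(k \right)} = 4 - \frac{\left(-3\right) k^{2}}{2} = 4 + \frac{3 k^{2}}{2}$)
$X{\left(M,W \right)} = \frac{1}{\left(-3 + M\right) \left(W + M^{2} + W^{2}\right)}$ ($X{\left(M,W \right)} = \frac{1}{\left(M - 3\right) \left(\left(M M + W W\right) + W\right)} = \frac{1}{\left(-3 + M\right) \left(\left(M^{2} + W^{2}\right) + W\right)} = \frac{1}{\left(-3 + M\right) \left(W + M^{2} + W^{2}\right)}$)
$p{\left(t \right)} = \frac{1}{\left(-3 + t\right) \left(\frac{7055}{4} + t^{2}\right)}$ ($p{\left(t \right)} = \frac{1}{\left(-3 + t\right) \left(\left(4 + \frac{3 \left(-5\right)^{2}}{2}\right) + t^{2} + \left(4 + \frac{3 \left(-5\right)^{2}}{2}\right)^{2}\right)} = \frac{1}{\left(-3 + t\right) \left(\left(4 + \frac{3}{2} \cdot 25\right) + t^{2} + \left(4 + \frac{3}{2} \cdot 25\right)^{2}\right)} = \frac{1}{\left(-3 + t\right) \left(\left(4 + \frac{75}{2}\right) + t^{2} + \left(4 + \frac{75}{2}\right)^{2}\right)} = \frac{1}{\left(-3 + t\right) \left(\frac{83}{2} + t^{2} + \left(\frac{83}{2}\right)^{2}\right)} = \frac{1}{\left(-3 + t\right) \left(\frac{83}{2} + t^{2} + \frac{6889}{4}\right)} = \frac{1}{\left(-3 + t\right) \left(\frac{7055}{4} + t^{2}\right)}$)
$- 72 p{\left(-38 \right)} = - 72 \frac{4}{\left(-3 - 38\right) \left(7055 + 4 \left(-38\right)^{2}\right)} = - 72 \frac{4}{\left(-41\right) \left(7055 + 4 \cdot 1444\right)} = - 72 \cdot 4 \left(- \frac{1}{41}\right) \frac{1}{7055 + 5776} = - 72 \cdot 4 \left(- \frac{1}{41}\right) \frac{1}{12831} = \left(-72\right) \left(- \frac{4}{526071}\right) = \frac{96}{175357}$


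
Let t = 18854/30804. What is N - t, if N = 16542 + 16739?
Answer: 512584535/15402 ≈ 33280.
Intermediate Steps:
N = 33281
t = 9427/15402 (t = 18854*(1/30804) = 9427/15402 ≈ 0.61206)
N - t = 33281 - 1*9427/15402 = 33281 - 9427/15402 = 512584535/15402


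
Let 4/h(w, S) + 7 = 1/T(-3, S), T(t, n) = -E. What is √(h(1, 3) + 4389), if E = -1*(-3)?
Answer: √531003/11 ≈ 66.245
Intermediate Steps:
E = 3
T(t, n) = -3 (T(t, n) = -1*3 = -3)
h(w, S) = -6/11 (h(w, S) = 4/(-7 + 1/(-3)) = 4/(-7 - ⅓) = 4/(-22/3) = 4*(-3/22) = -6/11)
√(h(1, 3) + 4389) = √(-6/11 + 4389) = √(48273/11) = √531003/11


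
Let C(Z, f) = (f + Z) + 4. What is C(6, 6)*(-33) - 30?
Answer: -558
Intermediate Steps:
C(Z, f) = 4 + Z + f (C(Z, f) = (Z + f) + 4 = 4 + Z + f)
C(6, 6)*(-33) - 30 = (4 + 6 + 6)*(-33) - 30 = 16*(-33) - 30 = -528 - 30 = -558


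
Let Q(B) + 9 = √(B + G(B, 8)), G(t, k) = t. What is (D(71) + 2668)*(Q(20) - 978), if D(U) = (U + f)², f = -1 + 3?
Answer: -7893039 + 15994*√10 ≈ -7.8425e+6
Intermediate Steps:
f = 2
D(U) = (2 + U)² (D(U) = (U + 2)² = (2 + U)²)
Q(B) = -9 + √2*√B (Q(B) = -9 + √(B + B) = -9 + √(2*B) = -9 + √2*√B)
(D(71) + 2668)*(Q(20) - 978) = ((2 + 71)² + 2668)*((-9 + √2*√20) - 978) = (73² + 2668)*((-9 + √2*(2*√5)) - 978) = (5329 + 2668)*((-9 + 2*√10) - 978) = 7997*(-987 + 2*√10) = -7893039 + 15994*√10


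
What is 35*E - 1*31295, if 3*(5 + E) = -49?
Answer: -96125/3 ≈ -32042.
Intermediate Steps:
E = -64/3 (E = -5 + (⅓)*(-49) = -5 - 49/3 = -64/3 ≈ -21.333)
35*E - 1*31295 = 35*(-64/3) - 1*31295 = -2240/3 - 31295 = -96125/3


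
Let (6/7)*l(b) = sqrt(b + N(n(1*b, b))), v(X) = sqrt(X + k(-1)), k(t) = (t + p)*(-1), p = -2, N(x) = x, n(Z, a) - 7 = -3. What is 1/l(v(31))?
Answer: 6/(7*sqrt(4 + sqrt(34))) ≈ 0.27337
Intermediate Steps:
n(Z, a) = 4 (n(Z, a) = 7 - 3 = 4)
k(t) = 2 - t (k(t) = (t - 2)*(-1) = (-2 + t)*(-1) = 2 - t)
v(X) = sqrt(3 + X) (v(X) = sqrt(X + (2 - 1*(-1))) = sqrt(X + (2 + 1)) = sqrt(X + 3) = sqrt(3 + X))
l(b) = 7*sqrt(4 + b)/6 (l(b) = 7*sqrt(b + 4)/6 = 7*sqrt(4 + b)/6)
1/l(v(31)) = 1/(7*sqrt(4 + sqrt(3 + 31))/6) = 1/(7*sqrt(4 + sqrt(34))/6) = 6/(7*sqrt(4 + sqrt(34)))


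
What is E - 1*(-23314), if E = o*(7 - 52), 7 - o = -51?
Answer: 20704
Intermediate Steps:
o = 58 (o = 7 - 1*(-51) = 7 + 51 = 58)
E = -2610 (E = 58*(7 - 52) = 58*(-45) = -2610)
E - 1*(-23314) = -2610 - 1*(-23314) = -2610 + 23314 = 20704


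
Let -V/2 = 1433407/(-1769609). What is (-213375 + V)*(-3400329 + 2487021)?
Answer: 344853642036889788/1769609 ≈ 1.9488e+11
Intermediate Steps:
V = 2866814/1769609 (V = -2866814/(-1769609) = -2866814*(-1)/1769609 = -2*(-1433407/1769609) = 2866814/1769609 ≈ 1.6200)
(-213375 + V)*(-3400329 + 2487021) = (-213375 + 2866814/1769609)*(-3400329 + 2487021) = -377587453561/1769609*(-913308) = 344853642036889788/1769609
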